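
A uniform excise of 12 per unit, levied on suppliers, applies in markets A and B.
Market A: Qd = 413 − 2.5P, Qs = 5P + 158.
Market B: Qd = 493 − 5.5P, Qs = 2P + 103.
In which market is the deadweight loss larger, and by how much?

Market A: pre-tax P* = 34, Q* = 328; post-tax Q = 308; deadweight loss = 120.
Market B: pre-tax P* = 52, Q* = 207; post-tax Q = 189.4; deadweight loss = 105.6.
Difference: 120 vs 105.6 → market A is larger by 14.4.

Market A, by 14.4.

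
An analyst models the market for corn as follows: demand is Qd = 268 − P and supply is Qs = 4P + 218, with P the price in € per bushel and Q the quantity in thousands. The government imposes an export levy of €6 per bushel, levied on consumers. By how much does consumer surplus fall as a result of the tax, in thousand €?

Before the tax: set 268 − P = 4P + 218 → P* = €10, Q* = 258.
With the tax collected from consumers, demand (in seller-price terms) shifts: Qd = 268 − (P + 6).
Solving gives Q = 253.2 with consumers paying €14.8 and sellers receiving €8.8 (the €6 wedge).
ΔCS is the trapezoid between Q = 253.2 and Q = 258 of height €4.8: ½ · (258 + 253.2) · 4.8 = €1226.88.

Consumer surplus falls by €1226.88 thousand.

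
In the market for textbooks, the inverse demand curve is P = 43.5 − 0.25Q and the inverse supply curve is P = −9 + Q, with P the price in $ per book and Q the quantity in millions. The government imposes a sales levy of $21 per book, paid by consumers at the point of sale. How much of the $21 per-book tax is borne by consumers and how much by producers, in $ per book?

Rewrite in direct form: Qd = 174 − 4P and Qs = P + 9.
Without the tax, 174 − 4P = P + 9 gives 5P = 165, so P* = $33 and Q* = 42.
With the tax collected from consumers, demand (in seller-price terms) shifts: Qd = 174 − 4(P + 21).
New equilibrium: consumers pay $37.2, producers receive $16.2, Q = 25.2. (Wedge: Pb − Ps = 21.)
Burden on consumers: $4.2; on producers: $16.8. (They sum to $21.)

Consumers bear $4.2 per book; producers bear $16.8 per book.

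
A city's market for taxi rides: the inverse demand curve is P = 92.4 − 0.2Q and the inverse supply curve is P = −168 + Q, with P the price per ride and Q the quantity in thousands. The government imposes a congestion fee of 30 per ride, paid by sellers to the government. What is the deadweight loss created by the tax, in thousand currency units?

Inverting to Q(P) form: Qd = 462 − 5P; Qs = P + 168.
Before the tax: set 462 − 5P = P + 168 → P* = 49, Q* = 217.
With the tax collected from sellers, supply shifts: Qs = (P − 30) + 168.
New equilibrium: buyers pay 54, sellers receive 24, Q = 192. (Wedge: Pb − Ps = 30.)
Quantity falls by |ΔQ| = |217 − 192| = 25.
DWL = ½ · t · |ΔQ| = ½ · 30 · 25 = 375.

Deadweight loss = 375 thousand.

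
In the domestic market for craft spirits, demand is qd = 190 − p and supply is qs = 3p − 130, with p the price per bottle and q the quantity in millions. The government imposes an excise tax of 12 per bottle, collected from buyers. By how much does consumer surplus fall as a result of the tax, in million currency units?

Consumer surplus falls by 949.5 million.

Before the tax: set 190 − p = 3p − 130 → p* = 80, q* = 110.
With the tax collected from buyers, demand (in seller-price terms) shifts: qd = 190 − (p + 12).
New equilibrium: buyers pay 89, sellers receive 77, q = 101. (Wedge: pb − ps = 12.)
ΔCS is the trapezoid between Q = 101 and Q = 110 of height 9: ½ · (110 + 101) · 9 = 949.5.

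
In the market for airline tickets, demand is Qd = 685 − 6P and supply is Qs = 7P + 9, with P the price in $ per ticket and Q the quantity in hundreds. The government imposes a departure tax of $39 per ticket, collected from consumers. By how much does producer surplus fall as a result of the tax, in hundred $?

Producer surplus falls by $5580 hundred.

Without the tax, 685 − 6P = 7P + 9 gives 13P = 676, so P* = $52 and Q* = 373.
With the tax collected from consumers, demand (in seller-price terms) shifts: Qd = 685 − 6(P + 39).
Solving gives Q = 247 with consumers paying $73 and suppliers receiving $34 (the $39 wedge).
ΔPS is the trapezoid between Q = 247 and Q = 373 of height $18: ½ · (373 + 247) · 18 = $5580.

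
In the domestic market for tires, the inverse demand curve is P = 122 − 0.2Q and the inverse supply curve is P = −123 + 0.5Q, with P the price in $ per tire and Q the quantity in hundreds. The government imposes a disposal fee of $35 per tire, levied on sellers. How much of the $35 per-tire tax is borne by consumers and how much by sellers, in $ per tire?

Rewrite in direct form: Qd = 610 − 5P and Qs = 2P + 246.
Without the tax, 610 − 5P = 2P + 246 gives 7P = 364, so P* = $52 and Q* = 350.
With the tax collected from sellers, supply shifts: Qs = 2(P − 35) + 246.
New equilibrium: consumers pay $62, sellers receive $27, Q = 300. (Wedge: Pb − Ps = 35.)
Burden on consumers: $10; on sellers: $25. (They sum to $35.)

Consumers bear $10 per tire; sellers bear $25 per tire.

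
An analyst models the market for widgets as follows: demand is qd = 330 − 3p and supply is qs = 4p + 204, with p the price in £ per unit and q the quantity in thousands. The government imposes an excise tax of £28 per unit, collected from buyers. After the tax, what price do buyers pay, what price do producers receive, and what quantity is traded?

Without the tax, 330 − 3p = 4p + 204 gives 7p = 126, so p* = £18 and q* = 276.
With the tax collected from buyers, demand (in seller-price terms) shifts: qd = 330 − 3(p + 28).
New equilibrium: buyers pay £34, producers receive £6, q = 228. (Wedge: pb − ps = 28.)
The less price-elastic side of the market bears the larger share of a per-unit tax.

Buyers pay £34; producers receive £6; quantity = 228.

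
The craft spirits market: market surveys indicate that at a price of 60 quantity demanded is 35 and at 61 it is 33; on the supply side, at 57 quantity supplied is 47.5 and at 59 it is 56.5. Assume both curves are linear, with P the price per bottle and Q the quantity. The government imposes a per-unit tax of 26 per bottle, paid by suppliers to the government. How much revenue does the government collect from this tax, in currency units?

Tax revenue = 182.

Demand slope: (33 − 35)/(61 − 60) = -2, so Qd = 155 − 2P.
Supply slope: (56.5 − 47.5)/(59 − 57) = 4.5, so Qs = 4.5P − 209.
Without the tax, 155 − 2P = 4.5P − 209 gives 6.5P = 364, so P* = 56 and Q* = 43.
With the tax collected from suppliers, supply shifts: Qs = 4.5(P − 26) − 209.
New equilibrium: buyers pay 74, suppliers receive 48, Q = 7. (Wedge: Pb − Ps = 26.)
Revenue = t · Q = 26 · 7 = 182.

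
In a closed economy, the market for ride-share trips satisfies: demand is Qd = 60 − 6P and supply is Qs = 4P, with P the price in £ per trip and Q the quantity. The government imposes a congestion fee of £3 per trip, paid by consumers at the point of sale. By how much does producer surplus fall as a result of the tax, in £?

Producer surplus falls by £36.72.

Without the tax, 60 − 6P = 4P gives 10P = 60, so P* = £6 and Q* = 24.
With the tax collected from consumers, demand (in seller-price terms) shifts: Qd = 60 − 6(P + 3).
Solving gives Q = 16.8 with consumers paying £7.2 and suppliers receiving £4.2 (the £3 wedge).
ΔPS is the trapezoid between Q = 16.8 and Q = 24 of height £1.8: ½ · (24 + 16.8) · 1.8 = £36.72.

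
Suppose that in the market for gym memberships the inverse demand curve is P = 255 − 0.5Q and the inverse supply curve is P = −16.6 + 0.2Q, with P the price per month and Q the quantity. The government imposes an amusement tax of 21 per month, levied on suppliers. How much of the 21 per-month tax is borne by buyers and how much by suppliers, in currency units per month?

Buyers bear 15 per month; suppliers bear 6 per month.

Inverting to Q(P) form: Qd = 510 − 2P; Qs = 5P + 83.
Without the tax, 510 − 2P = 5P + 83 gives 7P = 427, so P* = 61 and Q* = 388.
With the tax collected from suppliers, supply shifts: Qs = 5(P − 21) + 83.
New equilibrium: buyers pay 76, suppliers receive 55, Q = 358. (Wedge: Pb − Ps = 21.)
Burden on buyers: 15; on suppliers: 6. (They sum to 21.)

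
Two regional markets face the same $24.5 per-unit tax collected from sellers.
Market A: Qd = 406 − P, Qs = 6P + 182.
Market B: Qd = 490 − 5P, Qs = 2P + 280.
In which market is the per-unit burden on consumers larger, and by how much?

Market A: pre-tax P* = $32, Q* = 374; post-tax Q = 353; per-unit burden on consumers = $21.
Market B: pre-tax P* = $30, Q* = 340; post-tax Q = 305; per-unit burden on consumers = $7.
Difference: $21 vs $7 → market A is larger by $14.

Market A, by $14.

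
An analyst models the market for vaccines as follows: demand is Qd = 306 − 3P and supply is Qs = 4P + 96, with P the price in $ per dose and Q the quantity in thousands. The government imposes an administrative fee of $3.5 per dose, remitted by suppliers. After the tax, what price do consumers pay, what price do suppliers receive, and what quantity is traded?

Consumers pay $32; suppliers receive $28.5; quantity = 210.

Without the tax, 306 − 3P = 4P + 96 gives 7P = 210, so P* = $30 and Q* = 216.
With the tax collected from suppliers, supply shifts: Qs = 4(P − 3.5) + 96.
Solving gives Q = 210 with consumers paying $32 and suppliers receiving $28.5 (the $3.5 wedge).
The less price-elastic side of the market bears the larger share of a per-unit tax.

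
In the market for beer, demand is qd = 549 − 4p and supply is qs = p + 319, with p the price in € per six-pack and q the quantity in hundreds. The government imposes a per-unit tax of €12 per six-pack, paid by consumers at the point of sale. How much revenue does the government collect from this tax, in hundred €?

Before the tax: set 549 − 4p = p + 319 → p* = €46, q* = 365.
With the tax collected from consumers, demand (in seller-price terms) shifts: qd = 549 − 4(p + 12).
Solving gives q = 355.4 with consumers paying €48.4 and suppliers receiving €36.4 (the €12 wedge).
Revenue = t · Q = 12 · 355.4 = €4264.8.

Tax revenue = €4264.8 hundred.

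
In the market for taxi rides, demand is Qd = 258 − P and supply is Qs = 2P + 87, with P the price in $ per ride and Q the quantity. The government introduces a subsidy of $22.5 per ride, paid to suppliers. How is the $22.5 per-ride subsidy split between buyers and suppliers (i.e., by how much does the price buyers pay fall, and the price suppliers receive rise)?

Buyers gain $15 per ride; suppliers gain $7.5 per ride.

Without the subsidy, 258 − P = 2P + 87 gives 3P = 171, so P* = $57 and Q* = 201.
With a per-unit subsidy paid to suppliers, each receives P + 22.5 per unit sold, so supply becomes Qs = 2(P + 22.5) + 87.
Solving gives Q = 216 with buyers paying $42 and suppliers receiving $64.5 (the $22.5 wedge).
Gain to buyers: $15; to suppliers: $7.5. (They sum to $22.5.)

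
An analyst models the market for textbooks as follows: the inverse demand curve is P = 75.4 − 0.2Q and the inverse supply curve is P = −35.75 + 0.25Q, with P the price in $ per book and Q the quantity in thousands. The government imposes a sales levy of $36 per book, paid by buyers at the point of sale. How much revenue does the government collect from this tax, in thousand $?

Rewrite in direct form: Qd = 377 − 5P and Qs = 4P + 143.
Without the tax, 377 − 5P = 4P + 143 gives 9P = 234, so P* = $26 and Q* = 247.
With the tax collected from buyers, demand (in seller-price terms) shifts: Qd = 377 − 5(P + 36).
New equilibrium: buyers pay $42, producers receive $6, Q = 167. (Wedge: Pb − Ps = 36.)
Revenue = t · Q = 36 · 167 = $6012.

Tax revenue = $6012 thousand.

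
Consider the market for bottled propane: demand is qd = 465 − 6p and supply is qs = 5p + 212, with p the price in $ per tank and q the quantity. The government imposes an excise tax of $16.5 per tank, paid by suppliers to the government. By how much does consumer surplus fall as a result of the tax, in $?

Consumer surplus falls by $2283.75.

Before the tax: set 465 − 6p = 5p + 212 → p* = $23, q* = 327.
With the tax collected from suppliers, supply shifts: qs = 5(p − 16.5) + 212.
New equilibrium: consumers pay $30.5, suppliers receive $14, q = 282. (Wedge: pb − ps = 16.5.)
ΔCS is the trapezoid between Q = 282 and Q = 327 of height $7.5: ½ · (327 + 282) · 7.5 = $2283.75.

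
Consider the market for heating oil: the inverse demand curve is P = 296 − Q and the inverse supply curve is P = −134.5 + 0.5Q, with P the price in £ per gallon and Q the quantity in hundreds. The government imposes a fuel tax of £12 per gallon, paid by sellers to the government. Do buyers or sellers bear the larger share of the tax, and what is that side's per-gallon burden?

Inverting to Q(P) form: Qd = 296 − P; Qs = 2P + 269.
Before the tax: set 296 − P = 2P + 269 → P* = £9, Q* = 287.
With the tax collected from sellers, supply shifts: Qs = 2(P − 12) + 269.
Solving gives Q = 279 with buyers paying £17 and sellers receiving £5 (the £12 wedge).
Per-gallon burden: buyers £8, sellers £4.
Buyers take the larger share because demand is less price-elastic here (demand slope 1 vs supply slope 2).
The less price-elastic side of the market bears the larger share of a per-unit tax.

Buyers bear the larger share: £8 per gallon.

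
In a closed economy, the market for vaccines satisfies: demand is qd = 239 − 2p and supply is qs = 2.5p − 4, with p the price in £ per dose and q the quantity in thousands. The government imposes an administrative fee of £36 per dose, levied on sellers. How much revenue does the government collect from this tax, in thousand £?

Tax revenue = £3276 thousand.

Before the tax: set 239 − 2p = 2.5p − 4 → p* = £54, q* = 131.
With the tax collected from sellers, supply shifts: qs = 2.5(p − 36) − 4.
Solving gives q = 91 with consumers paying £74 and sellers receiving £38 (the £36 wedge).
Revenue = t · Q = 36 · 91 = £3276.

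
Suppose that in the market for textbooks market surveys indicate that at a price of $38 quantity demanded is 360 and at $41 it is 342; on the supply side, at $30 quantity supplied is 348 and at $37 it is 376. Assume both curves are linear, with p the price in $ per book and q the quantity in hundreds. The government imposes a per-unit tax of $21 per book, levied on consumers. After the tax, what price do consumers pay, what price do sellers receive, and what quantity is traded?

Consumers pay $44.4; sellers receive $23.4; quantity = 321.6.

Demand slope: (342 − 360)/(41 − 38) = -6, so qd = 588 − 6p.
Supply slope: (376 − 348)/(37 − 30) = 4, so qs = 4p + 228.
Before the tax: set 588 − 6p = 4p + 228 → p* = $36, q* = 372.
With the tax collected from consumers, demand (in seller-price terms) shifts: qd = 588 − 6(p + 21).
New equilibrium: consumers pay $44.4, sellers receive $23.4, q = 321.6. (Wedge: pb − ps = 21.)
The less price-elastic side of the market bears the larger share of a per-unit tax.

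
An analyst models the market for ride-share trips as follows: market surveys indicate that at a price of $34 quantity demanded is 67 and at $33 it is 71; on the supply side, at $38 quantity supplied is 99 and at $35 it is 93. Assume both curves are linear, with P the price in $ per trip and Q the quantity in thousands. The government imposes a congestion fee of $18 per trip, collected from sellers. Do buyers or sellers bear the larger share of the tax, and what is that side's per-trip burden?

Demand slope: (71 − 67)/(33 − 34) = -4, so Qd = 203 − 4P.
Supply slope: (93 − 99)/(35 − 38) = 2, so Qs = 2P + 23.
Before the tax: set 203 − 4P = 2P + 23 → P* = $30, Q* = 83.
With the tax collected from sellers, supply shifts: Qs = 2(P − 18) + 23.
New equilibrium: buyers pay $36, sellers receive $18, Q = 59. (Wedge: Pb − Ps = 18.)
Per-trip burden: buyers $6, sellers $12.
Sellers take the larger share because supply is less price-elastic here (demand slope 4 vs supply slope 2).

Sellers bear the larger share: $12 per trip.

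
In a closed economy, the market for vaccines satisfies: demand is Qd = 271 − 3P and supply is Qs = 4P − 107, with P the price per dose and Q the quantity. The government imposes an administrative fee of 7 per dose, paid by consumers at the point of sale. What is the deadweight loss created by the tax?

Before the tax: set 271 − 3P = 4P − 107 → P* = 54, Q* = 109.
With the tax collected from consumers, demand (in seller-price terms) shifts: Qd = 271 − 3(P + 7).
New equilibrium: consumers pay 58, sellers receive 51, Q = 97. (Wedge: Pb − Ps = 7.)
Quantity falls by |ΔQ| = |109 − 97| = 12.
DWL = ½ · t · |ΔQ| = ½ · 7 · 12 = 42.

Deadweight loss = 42.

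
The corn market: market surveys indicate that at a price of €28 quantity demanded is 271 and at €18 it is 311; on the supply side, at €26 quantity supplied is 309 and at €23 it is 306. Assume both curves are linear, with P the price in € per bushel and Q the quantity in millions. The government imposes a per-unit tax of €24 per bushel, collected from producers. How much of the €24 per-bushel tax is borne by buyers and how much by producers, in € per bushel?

Buyers bear €4.8 per bushel; producers bear €19.2 per bushel.

Demand slope: (311 − 271)/(18 − 28) = -4, so Qd = 383 − 4P.
Supply slope: (306 − 309)/(23 − 26) = 1, so Qs = P + 283.
Before the tax: set 383 − 4P = P + 283 → P* = €20, Q* = 303.
With the tax collected from producers, supply shifts: Qs = (P − 24) + 283.
Solving gives Q = 283.8 with buyers paying €24.8 and producers receiving €0.8 (the €24 wedge).
Burden on buyers: €4.8; on producers: €19.2. (They sum to €24.)
The less price-elastic side of the market bears the larger share of a per-unit tax.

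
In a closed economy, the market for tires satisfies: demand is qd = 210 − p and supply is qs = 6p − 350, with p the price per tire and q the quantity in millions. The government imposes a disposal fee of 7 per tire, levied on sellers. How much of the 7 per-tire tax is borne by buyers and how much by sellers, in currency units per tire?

Buyers bear 6 per tire; sellers bear 1 per tire.

Without the tax, 210 − p = 6p − 350 gives 7p = 560, so p* = 80 and q* = 130.
With the tax collected from sellers, supply shifts: qs = 6(p − 7) − 350.
Solving gives q = 124 with buyers paying 86 and sellers receiving 79 (the 7 wedge).
Burden on buyers: 6; on sellers: 1. (They sum to 7.)
The less price-elastic side of the market bears the larger share of a per-unit tax.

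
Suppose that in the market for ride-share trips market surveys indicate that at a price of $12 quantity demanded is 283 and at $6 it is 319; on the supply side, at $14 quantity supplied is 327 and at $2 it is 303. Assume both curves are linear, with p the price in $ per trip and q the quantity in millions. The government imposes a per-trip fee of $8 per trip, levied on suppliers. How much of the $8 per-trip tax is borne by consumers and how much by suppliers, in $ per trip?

Consumers bear $2 per trip; suppliers bear $6 per trip.

Demand slope: (319 − 283)/(6 − 12) = -6, so qd = 355 − 6p.
Supply slope: (303 − 327)/(2 − 14) = 2, so qs = 2p + 299.
Without the tax, 355 − 6p = 2p + 299 gives 8p = 56, so p* = $7 and q* = 313.
With the tax collected from suppliers, supply shifts: qs = 2(p − 8) + 299.
Solving gives q = 301 with consumers paying $9 and suppliers receiving $1 (the $8 wedge).
Burden on consumers: $2; on suppliers: $6. (They sum to $8.)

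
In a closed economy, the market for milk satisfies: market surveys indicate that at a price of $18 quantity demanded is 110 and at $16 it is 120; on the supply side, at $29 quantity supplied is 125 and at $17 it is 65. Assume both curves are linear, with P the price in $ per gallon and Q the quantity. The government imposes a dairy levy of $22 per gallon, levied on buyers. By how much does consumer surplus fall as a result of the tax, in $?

Consumer surplus falls by $687.5.

Demand slope: (120 − 110)/(16 − 18) = -5, so Qd = 200 − 5P.
Supply slope: (65 − 125)/(17 − 29) = 5, so Qs = 5P − 20.
Without the tax, 200 − 5P = 5P − 20 gives 10P = 220, so P* = $22 and Q* = 90.
With the tax collected from buyers, demand (in seller-price terms) shifts: Qd = 200 − 5(P + 22).
New equilibrium: buyers pay $33, producers receive $11, Q = 35. (Wedge: Pb − Ps = 22.)
ΔCS is the trapezoid between Q = 35 and Q = 90 of height $11: ½ · (90 + 35) · 11 = $687.5.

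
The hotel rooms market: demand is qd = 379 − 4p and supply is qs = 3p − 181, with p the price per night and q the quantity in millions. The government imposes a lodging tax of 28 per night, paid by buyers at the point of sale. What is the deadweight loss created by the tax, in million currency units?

Without the tax, 379 − 4p = 3p − 181 gives 7p = 560, so p* = 80 and q* = 59.
With the tax collected from buyers, demand (in seller-price terms) shifts: qd = 379 − 4(p + 28).
New equilibrium: buyers pay 92, sellers receive 64, q = 11. (Wedge: pb − ps = 28.)
Quantity falls by |ΔQ| = |59 − 11| = 48.
DWL = ½ · t · |ΔQ| = ½ · 28 · 48 = 672.

Deadweight loss = 672 million.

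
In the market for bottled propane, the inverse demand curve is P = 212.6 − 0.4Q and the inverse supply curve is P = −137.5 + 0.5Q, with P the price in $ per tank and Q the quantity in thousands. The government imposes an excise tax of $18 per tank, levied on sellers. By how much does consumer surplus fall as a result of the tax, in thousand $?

Rewrite in direct form: Qd = 531.5 − 2.5P and Qs = 2P + 275.
Without the tax, 531.5 − 2.5P = 2P + 275 gives 4.5P = 256.5, so P* = $57 and Q* = 389.
With the tax collected from sellers, supply shifts: Qs = 2(P − 18) + 275.
Solving gives Q = 369 with buyers paying $65 and sellers receiving $47 (the $18 wedge).
ΔCS is the trapezoid between Q = 369 and Q = 389 of height $8: ½ · (389 + 369) · 8 = $3032.

Consumer surplus falls by $3032 thousand.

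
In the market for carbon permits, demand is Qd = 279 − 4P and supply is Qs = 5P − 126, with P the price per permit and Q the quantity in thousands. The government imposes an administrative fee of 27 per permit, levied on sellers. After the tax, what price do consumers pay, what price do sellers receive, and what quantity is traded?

Before the tax: set 279 − 4P = 5P − 126 → P* = 45, Q* = 99.
With the tax collected from sellers, supply shifts: Qs = 5(P − 27) − 126.
Solving gives Q = 39 with consumers paying 60 and sellers receiving 33 (the 27 wedge).

Consumers pay 60; sellers receive 33; quantity = 39.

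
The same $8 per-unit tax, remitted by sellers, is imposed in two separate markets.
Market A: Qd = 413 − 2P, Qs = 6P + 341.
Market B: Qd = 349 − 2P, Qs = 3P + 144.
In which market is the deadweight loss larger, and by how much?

Market A, by $9.6.

Market A: pre-tax P* = $9, Q* = 395; post-tax Q = 383; deadweight loss = $48.
Market B: pre-tax P* = $41, Q* = 267; post-tax Q = 257.4; deadweight loss = $38.4.
Difference: $48 vs $38.4 → market A is larger by $9.6.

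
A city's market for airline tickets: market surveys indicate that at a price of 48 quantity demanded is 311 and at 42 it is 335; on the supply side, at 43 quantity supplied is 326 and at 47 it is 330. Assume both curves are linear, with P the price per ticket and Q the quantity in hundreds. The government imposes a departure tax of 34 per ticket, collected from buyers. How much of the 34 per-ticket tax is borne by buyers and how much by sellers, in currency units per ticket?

Buyers bear 6.8 per ticket; sellers bear 27.2 per ticket.

Demand slope: (335 − 311)/(42 − 48) = -4, so Qd = 503 − 4P.
Supply slope: (330 − 326)/(47 − 43) = 1, so Qs = P + 283.
Without the tax, 503 − 4P = P + 283 gives 5P = 220, so P* = 44 and Q* = 327.
With the tax collected from buyers, demand (in seller-price terms) shifts: Qd = 503 − 4(P + 34).
New equilibrium: buyers pay 50.8, sellers receive 16.8, Q = 299.8. (Wedge: Pb − Ps = 34.)
Burden on buyers: 6.8; on sellers: 27.2. (They sum to 34.)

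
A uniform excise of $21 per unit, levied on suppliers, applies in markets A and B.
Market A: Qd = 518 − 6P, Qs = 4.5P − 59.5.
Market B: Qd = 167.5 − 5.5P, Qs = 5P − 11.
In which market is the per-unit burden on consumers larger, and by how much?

Market A: pre-tax P* = $55, Q* = 188; post-tax Q = 134; per-unit burden on consumers = $9.
Market B: pre-tax P* = $17, Q* = 74; post-tax Q = 19; per-unit burden on consumers = $10.
Difference: $9 vs $10 → market B is larger by $1.

Market B, by $1.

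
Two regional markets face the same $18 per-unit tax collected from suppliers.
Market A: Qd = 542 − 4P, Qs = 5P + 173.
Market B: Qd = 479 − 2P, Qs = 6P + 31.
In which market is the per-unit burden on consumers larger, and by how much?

Market A: pre-tax P* = $41, Q* = 378; post-tax Q = 338; per-unit burden on consumers = $10.
Market B: pre-tax P* = $56, Q* = 367; post-tax Q = 340; per-unit burden on consumers = $13.5.
Difference: $10 vs $13.5 → market B is larger by $3.5.

Market B, by $3.5.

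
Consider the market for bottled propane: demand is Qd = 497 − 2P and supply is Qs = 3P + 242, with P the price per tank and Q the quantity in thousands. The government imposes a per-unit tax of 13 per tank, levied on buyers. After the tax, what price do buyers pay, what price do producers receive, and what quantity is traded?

Before the tax: set 497 − 2P = 3P + 242 → P* = 51, Q* = 395.
With the tax collected from buyers, demand (in seller-price terms) shifts: Qd = 497 − 2(P + 13).
New equilibrium: buyers pay 58.8, producers receive 45.8, Q = 379.4. (Wedge: Pb − Ps = 13.)
The less price-elastic side of the market bears the larger share of a per-unit tax.

Buyers pay 58.8; producers receive 45.8; quantity = 379.4.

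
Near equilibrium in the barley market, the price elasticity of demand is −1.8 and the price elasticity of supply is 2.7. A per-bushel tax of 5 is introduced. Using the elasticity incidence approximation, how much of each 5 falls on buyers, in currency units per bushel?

Incidence ratio: buyers' share ≈ εs / (εs + |εd|) = 2.7 / (2.7 + 1.8) = 0.6.
So buyers bear ≈ 0.6 × 5 = 3; sellers bear 2.

Buyers bear ≈ 3 per bushel.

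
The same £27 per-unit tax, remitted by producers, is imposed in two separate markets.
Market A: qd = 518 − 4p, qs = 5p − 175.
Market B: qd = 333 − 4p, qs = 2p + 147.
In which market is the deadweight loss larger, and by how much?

Market A, by £324.

Market A: pre-tax p* = £77, q* = 210; post-tax q = 150; deadweight loss = £810.
Market B: pre-tax p* = £31, q* = 209; post-tax q = 173; deadweight loss = £486.
Difference: £810 vs £486 → market A is larger by £324.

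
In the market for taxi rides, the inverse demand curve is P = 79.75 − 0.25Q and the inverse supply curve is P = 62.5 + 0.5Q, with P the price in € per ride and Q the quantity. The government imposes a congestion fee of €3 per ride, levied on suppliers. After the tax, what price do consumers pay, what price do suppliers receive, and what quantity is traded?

Consumers pay €75; suppliers receive €72; quantity = 19.

Inverting to Q(P) form: Qd = 319 − 4P; Qs = 2P − 125.
Before the tax: set 319 − 4P = 2P − 125 → P* = €74, Q* = 23.
With the tax collected from suppliers, supply shifts: Qs = 2(P − 3) − 125.
Solving gives Q = 19 with consumers paying €75 and suppliers receiving €72 (the €3 wedge).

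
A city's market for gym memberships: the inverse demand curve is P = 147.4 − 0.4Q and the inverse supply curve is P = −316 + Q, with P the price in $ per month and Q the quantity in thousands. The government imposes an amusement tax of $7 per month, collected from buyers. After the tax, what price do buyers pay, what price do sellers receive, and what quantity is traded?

Inverting to Q(P) form: Qd = 368.5 − 2.5P; Qs = P + 316.
Without the tax, 368.5 − 2.5P = P + 316 gives 3.5P = 52.5, so P* = $15 and Q* = 331.
With the tax collected from buyers, demand (in seller-price terms) shifts: Qd = 368.5 − 2.5(P + 7).
New equilibrium: buyers pay $17, sellers receive $10, Q = 326. (Wedge: Pb − Ps = 7.)
The less price-elastic side of the market bears the larger share of a per-unit tax.

Buyers pay $17; sellers receive $10; quantity = 326.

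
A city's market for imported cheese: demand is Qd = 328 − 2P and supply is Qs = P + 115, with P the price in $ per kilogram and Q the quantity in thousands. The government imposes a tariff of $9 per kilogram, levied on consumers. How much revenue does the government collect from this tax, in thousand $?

Tax revenue = $1620 thousand.

Without the tax, 328 − 2P = P + 115 gives 3P = 213, so P* = $71 and Q* = 186.
With the tax collected from consumers, demand (in seller-price terms) shifts: Qd = 328 − 2(P + 9).
New equilibrium: consumers pay $74, producers receive $65, Q = 180. (Wedge: Pb − Ps = 9.)
Revenue = t · Q = 9 · 180 = $1620.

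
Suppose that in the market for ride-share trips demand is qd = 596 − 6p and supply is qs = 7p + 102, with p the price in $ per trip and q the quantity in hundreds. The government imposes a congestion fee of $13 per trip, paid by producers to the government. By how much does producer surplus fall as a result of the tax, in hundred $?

Producer surplus falls by $2082 hundred.

Without the tax, 596 − 6p = 7p + 102 gives 13p = 494, so p* = $38 and q* = 368.
With the tax collected from producers, supply shifts: qs = 7(p − 13) + 102.
Solving gives q = 326 with consumers paying $45 and producers receiving $32 (the $13 wedge).
ΔPS is the trapezoid between Q = 326 and Q = 368 of height $6: ½ · (368 + 326) · 6 = $2082.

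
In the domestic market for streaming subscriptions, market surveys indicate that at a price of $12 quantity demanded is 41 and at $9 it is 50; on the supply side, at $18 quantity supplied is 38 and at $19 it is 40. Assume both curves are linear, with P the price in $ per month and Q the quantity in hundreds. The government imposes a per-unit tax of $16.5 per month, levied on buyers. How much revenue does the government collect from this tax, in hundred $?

Demand slope: (50 − 41)/(9 − 12) = -3, so Qd = 77 − 3P.
Supply slope: (40 − 38)/(19 − 18) = 2, so Qs = 2P + 2.
Without the tax, 77 − 3P = 2P + 2 gives 5P = 75, so P* = $15 and Q* = 32.
With the tax collected from buyers, demand (in seller-price terms) shifts: Qd = 77 − 3(P + 16.5).
New equilibrium: buyers pay $21.6, producers receive $5.1, Q = 12.2. (Wedge: Pb − Ps = 16.5.)
Revenue = t · Q = 16.5 · 12.2 = $201.3.

Tax revenue = $201.3 hundred.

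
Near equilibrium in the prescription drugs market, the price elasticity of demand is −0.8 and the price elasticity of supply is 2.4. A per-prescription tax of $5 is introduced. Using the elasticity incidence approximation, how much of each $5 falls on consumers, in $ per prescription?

Consumers bear ≈ $3.75 per prescription.

Incidence ratio: consumers' share ≈ εs / (εs + |εd|) = 2.4 / (2.4 + 0.8) = 0.75.
So consumers bear ≈ 0.75 × $5 = $3.75; producers bear $1.25.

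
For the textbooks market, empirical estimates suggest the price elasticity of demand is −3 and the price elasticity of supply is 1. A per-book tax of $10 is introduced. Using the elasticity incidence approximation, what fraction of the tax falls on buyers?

Incidence ratio: buyers' share ≈ εs / (εs + |εd|) = 1 / (1 + 3) = 0.25.
Supply is the less elastic side, so buyers bear the smaller share.

Buyers' share ≈ 0.25.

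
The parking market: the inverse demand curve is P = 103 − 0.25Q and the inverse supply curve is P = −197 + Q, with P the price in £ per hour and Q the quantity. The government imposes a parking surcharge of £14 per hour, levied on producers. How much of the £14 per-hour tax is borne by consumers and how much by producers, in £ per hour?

Consumers bear £2.8 per hour; producers bear £11.2 per hour.

Rewrite in direct form: Qd = 412 − 4P and Qs = P + 197.
Before the tax: set 412 − 4P = P + 197 → P* = £43, Q* = 240.
With the tax collected from producers, supply shifts: Qs = (P − 14) + 197.
Solving gives Q = 228.8 with consumers paying £45.8 and producers receiving £31.8 (the £14 wedge).
Burden on consumers: £2.8; on producers: £11.2. (They sum to £14.)
The less price-elastic side of the market bears the larger share of a per-unit tax.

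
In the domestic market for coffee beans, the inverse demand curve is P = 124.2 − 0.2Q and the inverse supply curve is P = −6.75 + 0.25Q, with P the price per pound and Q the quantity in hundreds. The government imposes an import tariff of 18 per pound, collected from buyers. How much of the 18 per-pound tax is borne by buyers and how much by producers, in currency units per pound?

Buyers bear 8 per pound; producers bear 10 per pound.

Inverting to Q(P) form: Qd = 621 − 5P; Qs = 4P + 27.
Before the tax: set 621 − 5P = 4P + 27 → P* = 66, Q* = 291.
With the tax collected from buyers, demand (in seller-price terms) shifts: Qd = 621 − 5(P + 18).
Solving gives Q = 251 with buyers paying 74 and producers receiving 56 (the 18 wedge).
Burden on buyers: 8; on producers: 10. (They sum to 18.)
The less price-elastic side of the market bears the larger share of a per-unit tax.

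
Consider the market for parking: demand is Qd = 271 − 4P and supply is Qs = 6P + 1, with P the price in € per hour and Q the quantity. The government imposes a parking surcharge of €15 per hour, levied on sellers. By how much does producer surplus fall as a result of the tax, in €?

Without the tax, 271 − 4P = 6P + 1 gives 10P = 270, so P* = €27 and Q* = 163.
With the tax collected from sellers, supply shifts: Qs = 6(P − 15) + 1.
New equilibrium: buyers pay €36, sellers receive €21, Q = 127. (Wedge: Pb − Ps = 15.)
ΔPS is the trapezoid between Q = 127 and Q = 163 of height €6: ½ · (163 + 127) · 6 = €870.

Producer surplus falls by €870.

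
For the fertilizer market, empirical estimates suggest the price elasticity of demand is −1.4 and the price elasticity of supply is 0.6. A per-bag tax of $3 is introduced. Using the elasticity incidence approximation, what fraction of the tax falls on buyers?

Buyers' share ≈ 0.3.

Incidence ratio: buyers' share ≈ εs / (εs + |εd|) = 0.6 / (0.6 + 1.4) = 0.3.
Supply is the less elastic side, so buyers bear the smaller share.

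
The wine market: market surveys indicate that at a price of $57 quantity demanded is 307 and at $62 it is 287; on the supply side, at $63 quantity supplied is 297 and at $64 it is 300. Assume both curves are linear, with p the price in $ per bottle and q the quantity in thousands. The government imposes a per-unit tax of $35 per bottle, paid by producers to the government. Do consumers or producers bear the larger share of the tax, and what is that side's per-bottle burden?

Demand slope: (287 − 307)/(62 − 57) = -4, so qd = 535 − 4p.
Supply slope: (300 − 297)/(64 − 63) = 3, so qs = 3p + 108.
Without the tax, 535 − 4p = 3p + 108 gives 7p = 427, so p* = $61 and q* = 291.
With the tax collected from producers, supply shifts: qs = 3(p − 35) + 108.
Solving gives q = 231 with consumers paying $76 and producers receiving $41 (the $35 wedge).
Per-bottle burden: consumers $15, producers $20.
Producers take the larger share because supply is less price-elastic here (demand slope 4 vs supply slope 3).

Producers bear the larger share: $20 per bottle.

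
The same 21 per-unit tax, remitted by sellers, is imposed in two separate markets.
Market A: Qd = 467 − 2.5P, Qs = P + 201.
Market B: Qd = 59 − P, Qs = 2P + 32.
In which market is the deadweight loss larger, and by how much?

Market A, by 10.5.

Market A: pre-tax P* = 76, Q* = 277; post-tax Q = 262; deadweight loss = 157.5.
Market B: pre-tax P* = 9, Q* = 50; post-tax Q = 36; deadweight loss = 147.
Difference: 157.5 vs 147 → market A is larger by 10.5.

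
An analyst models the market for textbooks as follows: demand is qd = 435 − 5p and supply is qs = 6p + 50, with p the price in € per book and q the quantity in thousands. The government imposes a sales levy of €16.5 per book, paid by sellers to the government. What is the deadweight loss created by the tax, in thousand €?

Deadweight loss = €371.25 thousand.

Before the tax: set 435 − 5p = 6p + 50 → p* = €35, q* = 260.
With the tax collected from sellers, supply shifts: qs = 6(p − 16.5) + 50.
New equilibrium: consumers pay €44, sellers receive €27.5, q = 215. (Wedge: pb − ps = 16.5.)
Quantity falls by |ΔQ| = |260 − 215| = 45.
DWL = ½ · t · |ΔQ| = ½ · 16.5 · 45 = €371.25.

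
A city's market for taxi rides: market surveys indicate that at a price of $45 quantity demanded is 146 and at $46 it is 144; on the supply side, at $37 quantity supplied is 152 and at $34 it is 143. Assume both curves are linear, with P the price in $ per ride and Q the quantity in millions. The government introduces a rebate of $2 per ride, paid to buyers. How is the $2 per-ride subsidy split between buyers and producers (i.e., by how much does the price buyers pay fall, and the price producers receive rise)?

Buyers gain $1.2 per ride; producers gain $0.8 per ride.

Demand slope: (144 − 146)/(46 − 45) = -2, so Qd = 236 − 2P.
Supply slope: (143 − 152)/(34 − 37) = 3, so Qs = 3P + 41.
Before the subsidy: set 236 − 2P = 3P + 41 → P* = $39, Q* = 158.
With a per-unit subsidy paid to buyers, each effectively pays P − 2, so demand becomes Qd = 236 − 2(P − 2).
Solving gives Q = 160.4 with buyers paying $37.8 and producers receiving $39.8 (the $2 wedge).
Gain to buyers: $1.2; to producers: $0.8. (They sum to $2.)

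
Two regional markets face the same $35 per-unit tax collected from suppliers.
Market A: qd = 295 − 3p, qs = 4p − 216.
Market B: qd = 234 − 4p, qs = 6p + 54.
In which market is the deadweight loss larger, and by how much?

Market A: pre-tax p* = $73, q* = 76; post-tax q = 16; deadweight loss = $1050.
Market B: pre-tax p* = $18, q* = 162; post-tax q = 78; deadweight loss = $1470.
Difference: $1050 vs $1470 → market B is larger by $420.

Market B, by $420.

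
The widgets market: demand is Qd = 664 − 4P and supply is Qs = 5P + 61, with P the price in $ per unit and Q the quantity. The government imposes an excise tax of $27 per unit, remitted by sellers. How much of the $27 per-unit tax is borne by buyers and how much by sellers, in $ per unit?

Buyers bear $15 per unit; sellers bear $12 per unit.

Without the tax, 664 − 4P = 5P + 61 gives 9P = 603, so P* = $67 and Q* = 396.
With the tax collected from sellers, supply shifts: Qs = 5(P − 27) + 61.
New equilibrium: buyers pay $82, sellers receive $55, Q = 336. (Wedge: Pb − Ps = 27.)
Burden on buyers: $15; on sellers: $12. (They sum to $27.)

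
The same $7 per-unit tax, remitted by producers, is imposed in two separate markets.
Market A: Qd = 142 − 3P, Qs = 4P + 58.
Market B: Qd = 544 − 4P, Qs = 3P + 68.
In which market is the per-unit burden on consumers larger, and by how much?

Market A: pre-tax P* = $12, Q* = 106; post-tax Q = 94; per-unit burden on consumers = $4.
Market B: pre-tax P* = $68, Q* = 272; post-tax Q = 260; per-unit burden on consumers = $3.
Difference: $4 vs $3 → market A is larger by $1.

Market A, by $1.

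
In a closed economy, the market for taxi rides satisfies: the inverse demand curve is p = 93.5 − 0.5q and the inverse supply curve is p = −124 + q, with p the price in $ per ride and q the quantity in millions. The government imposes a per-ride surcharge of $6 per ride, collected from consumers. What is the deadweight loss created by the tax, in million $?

Deadweight loss = $12 million.

Inverting to q(p) form: qd = 187 − 2p; qs = p + 124.
Before the tax: set 187 − 2p = p + 124 → p* = $21, q* = 145.
With the tax collected from consumers, demand (in seller-price terms) shifts: qd = 187 − 2(p + 6).
Solving gives q = 141 with consumers paying $23 and sellers receiving $17 (the $6 wedge).
Quantity falls by |ΔQ| = |145 − 141| = 4.
DWL = ½ · t · |ΔQ| = ½ · 6 · 4 = $12.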